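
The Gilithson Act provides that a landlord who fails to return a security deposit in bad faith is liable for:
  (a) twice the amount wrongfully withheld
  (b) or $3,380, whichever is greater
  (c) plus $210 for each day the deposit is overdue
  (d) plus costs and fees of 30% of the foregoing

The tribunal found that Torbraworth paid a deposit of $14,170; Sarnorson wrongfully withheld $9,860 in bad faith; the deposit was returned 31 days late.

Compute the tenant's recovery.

$34,099

Doubled: 2 × $9,860 = $19,720
Minimum $3,380: $19,720 meets the minimum, no increase.
Late-return penalty: 31 × $210 = $6,510
Damages plus late penalty: $19,720 + $6,510 = $26,230
Costs and fees: 30% of $26,230 = $7,869
Total recovery: $26,230 + $7,869 = $34,099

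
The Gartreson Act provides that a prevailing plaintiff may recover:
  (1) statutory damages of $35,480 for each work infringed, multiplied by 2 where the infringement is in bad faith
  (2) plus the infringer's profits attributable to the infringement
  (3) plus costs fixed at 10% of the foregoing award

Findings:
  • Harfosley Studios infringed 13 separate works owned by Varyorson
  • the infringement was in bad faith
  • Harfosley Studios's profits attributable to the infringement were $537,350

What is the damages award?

Statutory damages: 13 × $35,480 = $461,240
Doubled: 2 × $461,240 = $922,480
Combined award: $922,480 + $537,350 = $1,459,830
Costs: 10% of $1,459,830 = $145,983
Award plus costs: $1,459,830 + $145,983 = $1,605,813

$1,605,813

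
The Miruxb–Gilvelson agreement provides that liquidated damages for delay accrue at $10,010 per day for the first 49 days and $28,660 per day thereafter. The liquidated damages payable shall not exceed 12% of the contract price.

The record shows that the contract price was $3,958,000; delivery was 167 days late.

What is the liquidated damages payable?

First 49 days: 49 × $10,010 = $490,490
Remaining days: (167 − 49) × $28,660 = $3,381,880
Accrued per-day damages: $490,490 + $3,381,880 = $3,872,370
Cap: 12% of $3,958,000 = $474,960
Cap at $474,960: $3,872,370 exceeds the cap → $474,960

$474,960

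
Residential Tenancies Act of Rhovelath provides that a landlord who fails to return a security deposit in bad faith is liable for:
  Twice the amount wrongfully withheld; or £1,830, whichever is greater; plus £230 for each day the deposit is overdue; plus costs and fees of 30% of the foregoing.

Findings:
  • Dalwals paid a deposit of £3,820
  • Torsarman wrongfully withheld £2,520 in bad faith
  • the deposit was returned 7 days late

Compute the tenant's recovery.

Doubled: 2 × £2,520 = £5,040
Minimum £1,830: £5,040 meets the minimum, no increase.
Late-return penalty: 7 × £230 = £1,610
Damages plus late penalty: £5,040 + £1,610 = £6,650
Costs and fees: 30% of £6,650 = £1,995
Total recovery: £6,650 + £1,995 = £8,645

£8,645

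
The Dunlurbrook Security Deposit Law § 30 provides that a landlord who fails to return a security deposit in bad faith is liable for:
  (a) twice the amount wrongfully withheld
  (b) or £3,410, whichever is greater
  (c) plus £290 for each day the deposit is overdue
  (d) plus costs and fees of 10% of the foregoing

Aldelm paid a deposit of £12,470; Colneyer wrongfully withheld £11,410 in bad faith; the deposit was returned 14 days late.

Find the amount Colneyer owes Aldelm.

Doubled: 2 × £11,410 = £22,820
Minimum £3,410: £22,820 meets the minimum, no increase.
Late-return penalty: 14 × £290 = £4,060
Damages plus late penalty: £22,820 + £4,060 = £26,880
Costs and fees: 10% of £26,880 = £2,688
Total recovery: £26,880 + £2,688 = £29,568

£29,568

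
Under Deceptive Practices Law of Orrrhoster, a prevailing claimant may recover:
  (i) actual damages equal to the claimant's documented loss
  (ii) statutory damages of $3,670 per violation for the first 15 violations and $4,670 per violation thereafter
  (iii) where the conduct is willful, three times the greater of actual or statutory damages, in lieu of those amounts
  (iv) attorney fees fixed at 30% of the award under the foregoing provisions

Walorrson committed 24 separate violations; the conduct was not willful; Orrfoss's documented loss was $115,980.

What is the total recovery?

$276,978

First 15 violations: 15 × $3,670 = $55,050
Remaining violations: (24 − 15) × $4,670 = $42,030
Statutory damages: $55,050 + $42,030 = $97,080
Conduct not willful: the in-lieu enhancement does not apply.
Actual plus statutory damages: $115,980 + $97,080 = $213,060
Attorney fees: 30% of $213,060 = $63,918
Total recovery: $213,060 + $63,918 = $276,978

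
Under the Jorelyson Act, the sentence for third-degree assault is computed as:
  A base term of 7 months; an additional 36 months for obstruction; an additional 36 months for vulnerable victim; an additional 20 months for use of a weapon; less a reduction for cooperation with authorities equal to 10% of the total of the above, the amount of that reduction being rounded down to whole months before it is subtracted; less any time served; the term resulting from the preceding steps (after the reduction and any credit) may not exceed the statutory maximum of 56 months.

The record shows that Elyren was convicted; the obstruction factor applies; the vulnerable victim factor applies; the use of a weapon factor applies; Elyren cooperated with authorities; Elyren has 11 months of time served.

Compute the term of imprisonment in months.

56 months

Obstruction enhancement: +36 months
Vulnerable victim enhancement: +36 months
Use of a weapon enhancement: +20 months
Adjusted term: 7 months + 36 months + 36 months + 20 months = 99 months
Cooperation with authorities reduction: 10% of 99 months = 9 months (rounded down)
After reduction: 99 − 9 = 90 months
Less time served: 90 months − 11 months = 79 months
Cap at 56 months: 79 months exceeds the cap → 56 months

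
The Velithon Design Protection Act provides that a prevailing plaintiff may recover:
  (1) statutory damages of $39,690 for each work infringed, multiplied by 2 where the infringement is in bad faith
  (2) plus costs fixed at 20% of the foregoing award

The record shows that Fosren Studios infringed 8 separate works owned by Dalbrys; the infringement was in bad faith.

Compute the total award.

Statutory damages: 8 × $39,690 = $317,520
Doubled: 2 × $317,520 = $635,040
Costs: 20% of $635,040 = $127,008
Award plus costs: $635,040 + $127,008 = $762,048

$762,048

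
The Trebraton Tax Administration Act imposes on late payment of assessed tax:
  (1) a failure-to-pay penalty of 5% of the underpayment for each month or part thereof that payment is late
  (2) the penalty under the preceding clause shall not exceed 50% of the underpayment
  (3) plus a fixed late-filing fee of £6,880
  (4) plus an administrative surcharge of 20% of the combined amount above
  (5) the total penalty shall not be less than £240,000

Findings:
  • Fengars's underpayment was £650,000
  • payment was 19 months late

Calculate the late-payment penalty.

£398,256

Accrued rate: 5% × 19 = 95%, capped at 50% → 50%
Failure-to-pay penalty: 50% of £650,000 = £325,000
Penalty before surcharge: £325,000 + £6,880 = £331,880
Administrative surcharge: 20% of £331,880 = £66,376
Total penalty: £331,880 + £66,376 = £398,256
Minimum £240,000: £398,256 meets the minimum, no increase.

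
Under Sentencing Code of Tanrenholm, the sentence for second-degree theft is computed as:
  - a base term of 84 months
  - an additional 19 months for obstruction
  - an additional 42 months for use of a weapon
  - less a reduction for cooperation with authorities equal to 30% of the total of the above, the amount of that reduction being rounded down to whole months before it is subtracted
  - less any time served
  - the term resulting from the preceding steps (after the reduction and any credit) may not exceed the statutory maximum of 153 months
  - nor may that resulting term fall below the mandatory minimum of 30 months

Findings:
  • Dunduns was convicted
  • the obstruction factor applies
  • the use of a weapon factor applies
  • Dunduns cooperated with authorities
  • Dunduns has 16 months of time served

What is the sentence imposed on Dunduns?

86 months

Obstruction enhancement: +19 months
Use of a weapon enhancement: +42 months
Adjusted term: 84 months + 19 months + 42 months = 145 months
Cooperation with authorities reduction: 30% of 145 months = 43 months (rounded down)
After reduction: 145 − 43 = 102 months
Less time served: 102 months − 16 months = 86 months
Cap at 153 months: 86 months is within the cap, no reduction.
Minimum 30 months: 86 months meets the minimum, no increase.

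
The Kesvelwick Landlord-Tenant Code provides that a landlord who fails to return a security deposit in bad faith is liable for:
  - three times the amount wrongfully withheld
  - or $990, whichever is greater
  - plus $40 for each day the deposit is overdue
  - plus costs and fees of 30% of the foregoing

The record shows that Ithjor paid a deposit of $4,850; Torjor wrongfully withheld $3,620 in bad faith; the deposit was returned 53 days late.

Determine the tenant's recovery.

Recovery: $16,874

Trebled: 3 × $3,620 = $10,860
Minimum $990: $10,860 meets the minimum, no increase.
Late-return penalty: 53 × $40 = $2,120
Damages plus late penalty: $10,860 + $2,120 = $12,980
Costs and fees: 30% of $12,980 = $3,894
Total recovery: $12,980 + $3,894 = $16,874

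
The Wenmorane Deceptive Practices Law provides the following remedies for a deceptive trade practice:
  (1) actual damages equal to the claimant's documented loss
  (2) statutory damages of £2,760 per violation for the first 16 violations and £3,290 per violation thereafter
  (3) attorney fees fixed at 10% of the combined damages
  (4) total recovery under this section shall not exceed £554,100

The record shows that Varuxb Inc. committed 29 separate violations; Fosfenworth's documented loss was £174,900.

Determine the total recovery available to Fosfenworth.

£288,013

First 16 violations: 16 × £2,760 = £44,160
Remaining violations: (29 − 16) × £3,290 = £42,770
Statutory damages: £44,160 + £42,770 = £86,930
Combined damages: £174,900 + £86,930 = £261,830
Attorney fees: 10% of £261,830 = £26,183
Total before cap: £261,830 + £26,183 = £288,013
Cap at £554,100: £288,013 is within the cap, no reduction.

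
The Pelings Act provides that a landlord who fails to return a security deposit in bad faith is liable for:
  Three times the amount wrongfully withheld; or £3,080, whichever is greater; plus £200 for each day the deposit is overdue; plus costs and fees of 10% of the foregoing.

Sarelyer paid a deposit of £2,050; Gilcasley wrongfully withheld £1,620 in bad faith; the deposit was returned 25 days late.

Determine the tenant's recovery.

Trebled: 3 × £1,620 = £4,860
Minimum £3,080: £4,860 meets the minimum, no increase.
Late-return penalty: 25 × £200 = £5,000
Damages plus late penalty: £4,860 + £5,000 = £9,860
Costs and fees: 10% of £9,860 = £986
Total recovery: £9,860 + £986 = £10,846

£10,846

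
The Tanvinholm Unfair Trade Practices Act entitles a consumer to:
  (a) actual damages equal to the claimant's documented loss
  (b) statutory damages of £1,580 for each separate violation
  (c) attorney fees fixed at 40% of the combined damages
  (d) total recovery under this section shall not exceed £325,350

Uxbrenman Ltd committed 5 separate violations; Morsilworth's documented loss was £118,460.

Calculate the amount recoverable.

Statutory damages: 5 × £1,580 = £7,900
Combined damages: £118,460 + £7,900 = £126,360
Attorney fees: 40% of £126,360 = £50,544
Total before cap: £126,360 + £50,544 = £176,904
Cap at £325,350: £176,904 is within the cap, no reduction.

£176,904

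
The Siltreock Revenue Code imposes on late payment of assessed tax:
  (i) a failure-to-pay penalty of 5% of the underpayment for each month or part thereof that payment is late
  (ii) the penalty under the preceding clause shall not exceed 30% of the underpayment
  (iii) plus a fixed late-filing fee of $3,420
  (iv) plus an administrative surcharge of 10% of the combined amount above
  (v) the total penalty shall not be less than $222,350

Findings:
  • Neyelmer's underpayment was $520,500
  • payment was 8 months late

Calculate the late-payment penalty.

$222,350

Accrued rate: 5% × 8 = 40%, capped at 30% → 30%
Failure-to-pay penalty: 30% of $520,500 = $156,150
Penalty before surcharge: $156,150 + $3,420 = $159,570
Administrative surcharge: 10% of $159,570 = $15,957
Total penalty: $159,570 + $15,957 = $175,527
Minimum $222,350: $175,527 is below the minimum → $222,350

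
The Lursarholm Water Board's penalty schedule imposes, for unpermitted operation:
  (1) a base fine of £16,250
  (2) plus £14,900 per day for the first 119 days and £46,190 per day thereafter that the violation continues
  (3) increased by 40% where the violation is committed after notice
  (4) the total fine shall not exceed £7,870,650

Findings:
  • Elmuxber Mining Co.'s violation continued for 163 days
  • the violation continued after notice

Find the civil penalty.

First 119 days: 119 × £14,900 = £1,773,100
Remaining days: (163 − 119) × £46,190 = £2,032,360
Per-day component: £1,773,100 + £2,032,360 = £3,805,460
Base plus per-day: £16,250 + £3,805,460 = £3,821,710
Enhancement: 40% of £3,821,710 = £1,528,684
Enhanced fine: £3,821,710 + £1,528,684 = £5,350,394
Cap at £7,870,650: £5,350,394 is within the cap, no reduction.

£5,350,394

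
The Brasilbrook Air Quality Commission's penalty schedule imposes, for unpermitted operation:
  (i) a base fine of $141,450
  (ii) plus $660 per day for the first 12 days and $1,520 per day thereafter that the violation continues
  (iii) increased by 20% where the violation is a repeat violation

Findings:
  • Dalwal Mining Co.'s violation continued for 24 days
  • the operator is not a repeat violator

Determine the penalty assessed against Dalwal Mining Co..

Civil penalty: $167,610

First 12 days: 12 × $660 = $7,920
Remaining days: (24 − 12) × $1,520 = $18,240
Per-day component: $7,920 + $18,240 = $26,160
Base plus per-day: $141,450 + $26,160 = $167,610
The operator is not a repeat violator: no 20% increase.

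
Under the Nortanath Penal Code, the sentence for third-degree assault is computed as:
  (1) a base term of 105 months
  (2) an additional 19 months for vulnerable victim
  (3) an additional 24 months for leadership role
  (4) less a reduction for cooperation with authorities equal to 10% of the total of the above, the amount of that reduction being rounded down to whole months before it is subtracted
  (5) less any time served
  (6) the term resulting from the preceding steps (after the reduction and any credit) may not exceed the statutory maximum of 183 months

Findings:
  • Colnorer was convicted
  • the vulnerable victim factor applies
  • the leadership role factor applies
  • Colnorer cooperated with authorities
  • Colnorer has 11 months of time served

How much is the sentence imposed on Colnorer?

Vulnerable victim enhancement: +19 months
Leadership role enhancement: +24 months
Adjusted term: 105 months + 19 months + 24 months = 148 months
Cooperation with authorities reduction: 10% of 148 months = 14 months (rounded down)
After reduction: 148 − 14 = 134 months
Less time served: 134 months − 11 months = 123 months
Cap at 183 months: 123 months is within the cap, no reduction.

123 months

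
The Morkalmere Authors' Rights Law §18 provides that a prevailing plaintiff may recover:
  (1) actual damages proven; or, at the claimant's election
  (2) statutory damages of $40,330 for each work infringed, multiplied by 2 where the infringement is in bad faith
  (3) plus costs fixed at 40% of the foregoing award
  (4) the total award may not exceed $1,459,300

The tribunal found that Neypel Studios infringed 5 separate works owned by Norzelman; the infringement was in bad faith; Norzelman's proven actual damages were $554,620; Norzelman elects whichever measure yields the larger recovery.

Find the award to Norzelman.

$776,468

Statutory damages: 5 × $40,330 = $201,650
Doubled: 2 × $201,650 = $403,300
Greater of actual damages ($554,620) or enhanced statutory damages ($403,300): $554,620
Costs: 40% of $554,620 = $221,848
Award plus costs: $554,620 + $221,848 = $776,468
Cap at $1,459,300: $776,468 is within the cap, no reduction.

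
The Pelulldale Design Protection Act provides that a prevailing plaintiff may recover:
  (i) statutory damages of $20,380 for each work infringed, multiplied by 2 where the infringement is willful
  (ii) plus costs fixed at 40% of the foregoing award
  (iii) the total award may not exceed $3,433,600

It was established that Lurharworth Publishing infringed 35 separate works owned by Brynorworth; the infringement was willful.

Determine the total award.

Statutory damages: 35 × $20,380 = $713,300
Doubled: 2 × $713,300 = $1,426,600
Costs: 40% of $1,426,600 = $570,640
Award plus costs: $1,426,600 + $570,640 = $1,997,240
Cap at $3,433,600: $1,997,240 is within the cap, no reduction.

$1,997,240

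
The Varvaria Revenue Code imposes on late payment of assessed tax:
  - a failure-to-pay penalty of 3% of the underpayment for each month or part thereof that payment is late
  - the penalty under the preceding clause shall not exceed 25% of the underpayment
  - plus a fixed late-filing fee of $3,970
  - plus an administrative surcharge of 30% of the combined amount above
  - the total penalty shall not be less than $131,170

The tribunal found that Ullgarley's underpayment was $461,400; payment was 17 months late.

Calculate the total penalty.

$155,116

Accrued rate: 3% × 17 = 51%, capped at 25% → 25%
Failure-to-pay penalty: 25% of $461,400 = $115,350
Penalty before surcharge: $115,350 + $3,970 = $119,320
Administrative surcharge: 30% of $119,320 = $35,796
Total penalty: $119,320 + $35,796 = $155,116
Minimum $131,170: $155,116 meets the minimum, no increase.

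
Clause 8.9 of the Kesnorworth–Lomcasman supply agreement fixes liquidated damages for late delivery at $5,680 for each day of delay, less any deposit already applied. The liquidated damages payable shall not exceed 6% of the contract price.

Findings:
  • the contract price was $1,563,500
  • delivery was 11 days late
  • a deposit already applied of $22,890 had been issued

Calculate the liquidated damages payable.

$39,590

Per-day damages: 11 × $5,680 = $62,480
Less deposit already applied: $62,480 − $22,890 = $39,590
Cap: 6% of $1,563,500 = $93,810
Cap at $93,810: $39,590 is within the cap, no reduction.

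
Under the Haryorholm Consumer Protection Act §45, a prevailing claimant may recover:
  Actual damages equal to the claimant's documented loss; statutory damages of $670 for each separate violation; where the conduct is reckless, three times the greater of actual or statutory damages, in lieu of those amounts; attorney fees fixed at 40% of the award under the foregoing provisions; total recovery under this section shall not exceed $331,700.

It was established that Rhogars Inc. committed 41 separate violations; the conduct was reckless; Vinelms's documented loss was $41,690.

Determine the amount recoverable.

$175,098

Statutory damages: 41 × $670 = $27,470
Greater of actual damages ($41,690) or statutory damages ($27,470): $41,690
Trebled: 3 × $41,690 = $125,070
Attorney fees: 40% of $125,070 = $50,028
Total before cap: $125,070 + $50,028 = $175,098
Cap at $331,700: $175,098 is within the cap, no reduction.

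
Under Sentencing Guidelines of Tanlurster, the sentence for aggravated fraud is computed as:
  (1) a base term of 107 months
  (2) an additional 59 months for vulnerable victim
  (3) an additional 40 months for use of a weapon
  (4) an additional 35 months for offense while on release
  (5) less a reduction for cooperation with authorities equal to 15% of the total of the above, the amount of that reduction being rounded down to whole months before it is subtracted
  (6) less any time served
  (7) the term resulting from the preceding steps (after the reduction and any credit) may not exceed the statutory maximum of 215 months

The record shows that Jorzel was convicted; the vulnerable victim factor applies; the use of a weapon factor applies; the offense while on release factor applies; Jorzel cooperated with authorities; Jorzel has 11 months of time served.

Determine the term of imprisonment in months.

Vulnerable victim enhancement: +59 months
Use of a weapon enhancement: +40 months
Offense while on release enhancement: +35 months
Adjusted term: 107 months + 59 months + 40 months + 35 months = 241 months
Cooperation with authorities reduction: 15% of 241 months = 36 months (rounded down)
After reduction: 241 − 36 = 205 months
Less time served: 205 months − 11 months = 194 months
Cap at 215 months: 194 months is within the cap, no reduction.

194 months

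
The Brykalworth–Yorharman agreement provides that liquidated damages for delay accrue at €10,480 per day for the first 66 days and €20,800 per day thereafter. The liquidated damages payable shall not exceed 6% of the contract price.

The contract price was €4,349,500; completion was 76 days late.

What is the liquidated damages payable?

First 66 days: 66 × €10,480 = €691,680
Remaining days: (76 − 66) × €20,800 = €208,000
Accrued per-day damages: €691,680 + €208,000 = €899,680
Cap: 6% of €4,349,500 = €260,970
Cap at €260,970: €899,680 exceeds the cap → €260,970

€260,970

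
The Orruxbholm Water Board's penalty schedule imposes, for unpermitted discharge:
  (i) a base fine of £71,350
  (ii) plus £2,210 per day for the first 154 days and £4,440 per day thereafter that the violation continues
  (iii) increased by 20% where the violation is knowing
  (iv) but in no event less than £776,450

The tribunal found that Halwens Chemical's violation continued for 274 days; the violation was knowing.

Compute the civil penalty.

First 154 days: 154 × £2,210 = £340,340
Remaining days: (274 − 154) × £4,440 = £532,800
Per-day component: £340,340 + £532,800 = £873,140
Base plus per-day: £71,350 + £873,140 = £944,490
Enhancement: 20% of £944,490 = £188,898
Enhanced fine: £944,490 + £188,898 = £1,133,388
Minimum £776,450: £1,133,388 meets the minimum, no increase.

£1,133,388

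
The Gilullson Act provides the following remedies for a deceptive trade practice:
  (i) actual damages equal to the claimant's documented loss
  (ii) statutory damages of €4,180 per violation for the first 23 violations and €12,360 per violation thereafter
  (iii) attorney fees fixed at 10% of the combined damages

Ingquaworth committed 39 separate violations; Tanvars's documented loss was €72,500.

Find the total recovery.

First 23 violations: 23 × €4,180 = €96,140
Remaining violations: (39 − 23) × €12,360 = €197,760
Statutory damages: €96,140 + €197,760 = €293,900
Combined damages: €72,500 + €293,900 = €366,400
Attorney fees: 10% of €366,400 = €36,640
Total recovery: €366,400 + €36,640 = €403,040

€403,040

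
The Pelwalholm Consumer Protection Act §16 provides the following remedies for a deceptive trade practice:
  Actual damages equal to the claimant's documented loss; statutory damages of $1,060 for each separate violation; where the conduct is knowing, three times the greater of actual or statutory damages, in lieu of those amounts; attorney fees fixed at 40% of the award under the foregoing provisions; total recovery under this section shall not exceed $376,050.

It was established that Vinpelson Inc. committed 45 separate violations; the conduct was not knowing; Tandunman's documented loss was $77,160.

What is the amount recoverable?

Total recovery: $174,804

Statutory damages: 45 × $1,060 = $47,700
Conduct not knowing: the in-lieu enhancement does not apply.
Actual plus statutory damages: $77,160 + $47,700 = $124,860
Attorney fees: 40% of $124,860 = $49,944
Total before cap: $124,860 + $49,944 = $174,804
Cap at $376,050: $174,804 is within the cap, no reduction.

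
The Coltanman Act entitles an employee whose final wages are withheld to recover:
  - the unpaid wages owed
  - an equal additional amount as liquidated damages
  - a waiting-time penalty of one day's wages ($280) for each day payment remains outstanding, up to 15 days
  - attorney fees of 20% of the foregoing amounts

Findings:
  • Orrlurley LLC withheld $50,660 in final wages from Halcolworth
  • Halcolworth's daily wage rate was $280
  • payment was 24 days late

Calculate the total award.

$126,624

Liquidated damages (equal amount): $50,660
Penalty days: min(24, 15) = 15
Waiting-time penalty: 15 × $280 = $4,200
Subtotal: $50,660 + $50,660 + $4,200 = $105,520
Attorney fees: 20% of $105,520 = $21,104
Total award: $105,520 + $21,104 = $126,624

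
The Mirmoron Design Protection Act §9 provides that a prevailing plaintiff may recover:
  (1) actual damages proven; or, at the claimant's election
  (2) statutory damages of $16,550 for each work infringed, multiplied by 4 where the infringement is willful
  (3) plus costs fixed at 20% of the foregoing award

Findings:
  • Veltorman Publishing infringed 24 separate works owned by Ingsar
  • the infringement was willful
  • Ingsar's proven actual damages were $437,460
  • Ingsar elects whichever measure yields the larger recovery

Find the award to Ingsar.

$1,906,560

Statutory damages: 24 × $16,550 = $397,200
Multiplied by 4: 4 × $397,200 = $1,588,800
Greater of actual damages ($437,460) or enhanced statutory damages ($1,588,800): $1,588,800
Costs: 20% of $1,588,800 = $317,760
Award plus costs: $1,588,800 + $317,760 = $1,906,560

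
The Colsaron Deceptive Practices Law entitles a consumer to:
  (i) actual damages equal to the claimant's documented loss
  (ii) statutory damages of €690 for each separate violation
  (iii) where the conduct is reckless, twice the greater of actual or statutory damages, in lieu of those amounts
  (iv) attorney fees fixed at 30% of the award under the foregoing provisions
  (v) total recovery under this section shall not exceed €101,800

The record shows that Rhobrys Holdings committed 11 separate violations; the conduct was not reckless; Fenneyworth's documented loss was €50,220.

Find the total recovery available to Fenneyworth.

€75,153

Statutory damages: 11 × €690 = €7,590
Conduct not reckless: the in-lieu enhancement does not apply.
Actual plus statutory damages: €50,220 + €7,590 = €57,810
Attorney fees: 30% of €57,810 = €17,343
Total before cap: €57,810 + €17,343 = €75,153
Cap at €101,800: €75,153 is within the cap, no reduction.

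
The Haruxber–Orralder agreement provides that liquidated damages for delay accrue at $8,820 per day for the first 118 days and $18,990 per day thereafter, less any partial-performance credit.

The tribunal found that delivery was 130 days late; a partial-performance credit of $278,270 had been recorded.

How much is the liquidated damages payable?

First 118 days: 118 × $8,820 = $1,040,760
Remaining days: (130 − 118) × $18,990 = $227,880
Accrued per-day damages: $1,040,760 + $227,880 = $1,268,640
Less partial-performance credit: $1,268,640 − $278,270 = $990,370

$990,370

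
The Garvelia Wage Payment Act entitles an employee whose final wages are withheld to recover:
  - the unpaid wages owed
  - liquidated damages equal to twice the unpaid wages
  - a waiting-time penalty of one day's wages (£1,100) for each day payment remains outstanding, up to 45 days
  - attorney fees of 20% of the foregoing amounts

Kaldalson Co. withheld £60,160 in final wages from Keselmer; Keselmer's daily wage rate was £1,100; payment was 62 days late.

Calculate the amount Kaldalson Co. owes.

Doubled: 2 × £60,160 = £120,320
Penalty days: min(62, 45) = 45
Waiting-time penalty: 45 × £1,100 = £49,500
Subtotal: £60,160 + £120,320 + £49,500 = £229,980
Attorney fees: 20% of £229,980 = £45,996
Total award: £229,980 + £45,996 = £275,976

£275,976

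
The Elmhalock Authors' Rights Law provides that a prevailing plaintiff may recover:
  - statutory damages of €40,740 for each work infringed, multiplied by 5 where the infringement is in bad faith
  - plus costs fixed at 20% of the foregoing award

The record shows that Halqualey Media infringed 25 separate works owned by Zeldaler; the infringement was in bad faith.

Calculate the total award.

Statutory damages: 25 × €40,740 = €1,018,500
Multiplied by 5: 5 × €1,018,500 = €5,092,500
Costs: 20% of €5,092,500 = €1,018,500
Award plus costs: €5,092,500 + €1,018,500 = €6,111,000

€6,111,000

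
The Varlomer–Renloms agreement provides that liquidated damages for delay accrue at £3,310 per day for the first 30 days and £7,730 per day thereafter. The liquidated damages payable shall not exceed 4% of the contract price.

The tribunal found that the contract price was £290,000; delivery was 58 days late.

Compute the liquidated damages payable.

First 30 days: 30 × £3,310 = £99,300
Remaining days: (58 − 30) × £7,730 = £216,440
Accrued per-day damages: £99,300 + £216,440 = £315,740
Cap: 4% of £290,000 = £11,600
Cap at £11,600: £315,740 exceeds the cap → £11,600

£11,600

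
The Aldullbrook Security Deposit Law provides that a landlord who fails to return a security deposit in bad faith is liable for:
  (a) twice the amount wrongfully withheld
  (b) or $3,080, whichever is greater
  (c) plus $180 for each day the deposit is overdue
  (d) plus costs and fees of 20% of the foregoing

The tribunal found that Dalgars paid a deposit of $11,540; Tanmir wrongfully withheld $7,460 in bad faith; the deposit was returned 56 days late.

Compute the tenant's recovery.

Doubled: 2 × $7,460 = $14,920
Minimum $3,080: $14,920 meets the minimum, no increase.
Late-return penalty: 56 × $180 = $10,080
Damages plus late penalty: $14,920 + $10,080 = $25,000
Costs and fees: 20% of $25,000 = $5,000
Total recovery: $25,000 + $5,000 = $30,000

Recovery: $30,000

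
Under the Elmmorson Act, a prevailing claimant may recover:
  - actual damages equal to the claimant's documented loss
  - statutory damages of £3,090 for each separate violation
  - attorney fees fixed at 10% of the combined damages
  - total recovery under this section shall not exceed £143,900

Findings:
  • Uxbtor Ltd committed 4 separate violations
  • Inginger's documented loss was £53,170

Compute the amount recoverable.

£72,083

Statutory damages: 4 × £3,090 = £12,360
Combined damages: £53,170 + £12,360 = £65,530
Attorney fees: 10% of £65,530 = £6,553
Total before cap: £65,530 + £6,553 = £72,083
Cap at £143,900: £72,083 is within the cap, no reduction.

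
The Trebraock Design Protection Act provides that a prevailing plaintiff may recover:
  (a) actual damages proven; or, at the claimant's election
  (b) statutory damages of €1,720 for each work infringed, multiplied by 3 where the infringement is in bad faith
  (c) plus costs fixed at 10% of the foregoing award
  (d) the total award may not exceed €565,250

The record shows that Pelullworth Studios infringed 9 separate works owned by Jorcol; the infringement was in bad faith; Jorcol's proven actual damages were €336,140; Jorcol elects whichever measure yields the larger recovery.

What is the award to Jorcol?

Statutory damages: 9 × €1,720 = €15,480
Trebled: 3 × €15,480 = €46,440
Greater of actual damages (€336,140) or enhanced statutory damages (€46,440): €336,140
Costs: 10% of €336,140 = €33,614
Award plus costs: €336,140 + €33,614 = €369,754
Cap at €565,250: €369,754 is within the cap, no reduction.

€369,754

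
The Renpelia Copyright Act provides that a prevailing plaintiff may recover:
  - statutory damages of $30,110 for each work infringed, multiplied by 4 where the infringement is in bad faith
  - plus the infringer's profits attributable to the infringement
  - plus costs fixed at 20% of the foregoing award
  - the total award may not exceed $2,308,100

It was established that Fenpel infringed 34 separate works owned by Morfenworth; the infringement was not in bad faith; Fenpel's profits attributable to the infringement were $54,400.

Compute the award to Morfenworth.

Statutory damages: 34 × $30,110 = $1,023,740
Infringement not in bad faith: no ×4 enhancement.
Combined award: $1,023,740 + $54,400 = $1,078,140
Costs: 20% of $1,078,140 = $215,628
Award plus costs: $1,078,140 + $215,628 = $1,293,768
Cap at $2,308,100: $1,293,768 is within the cap, no reduction.

$1,293,768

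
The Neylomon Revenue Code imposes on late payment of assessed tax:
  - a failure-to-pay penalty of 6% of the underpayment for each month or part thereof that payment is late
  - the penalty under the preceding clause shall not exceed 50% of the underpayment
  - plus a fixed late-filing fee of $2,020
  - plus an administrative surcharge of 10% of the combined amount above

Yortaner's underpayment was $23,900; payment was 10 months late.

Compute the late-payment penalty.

Accrued rate: 6% × 10 = 60%, capped at 50% → 50%
Failure-to-pay penalty: 50% of $23,900 = $11,950
Penalty before surcharge: $11,950 + $2,020 = $13,970
Administrative surcharge: 10% of $13,970 = $1,397
Total penalty: $13,970 + $1,397 = $15,367

Penalty: $15,367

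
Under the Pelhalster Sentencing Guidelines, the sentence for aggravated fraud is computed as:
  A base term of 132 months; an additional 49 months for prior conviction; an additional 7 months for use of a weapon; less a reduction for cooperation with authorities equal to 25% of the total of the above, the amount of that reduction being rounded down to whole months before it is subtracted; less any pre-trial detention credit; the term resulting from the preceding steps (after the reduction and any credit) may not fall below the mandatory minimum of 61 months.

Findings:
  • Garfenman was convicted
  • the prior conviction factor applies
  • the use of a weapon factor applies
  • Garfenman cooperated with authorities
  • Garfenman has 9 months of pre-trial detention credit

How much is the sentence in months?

132 months

Prior conviction enhancement: +49 months
Use of a weapon enhancement: +7 months
Adjusted term: 132 months + 49 months + 7 months = 188 months
Cooperation with authorities reduction: 25% of 188 months = 47 months (rounded down)
After reduction: 188 − 47 = 141 months
Less pre-trial detention credit: 141 months − 9 months = 132 months
Minimum 61 months: 132 months meets the minimum, no increase.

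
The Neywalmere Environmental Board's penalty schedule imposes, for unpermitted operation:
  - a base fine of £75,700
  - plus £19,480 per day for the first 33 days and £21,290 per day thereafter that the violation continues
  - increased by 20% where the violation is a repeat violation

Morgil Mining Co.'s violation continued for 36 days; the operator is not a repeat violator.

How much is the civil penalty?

First 33 days: 33 × £19,480 = £642,840
Remaining days: (36 − 33) × £21,290 = £63,870
Per-day component: £642,840 + £63,870 = £706,710
Base plus per-day: £75,700 + £706,710 = £782,410
The operator is not a repeat violator: no 20% increase.

£782,410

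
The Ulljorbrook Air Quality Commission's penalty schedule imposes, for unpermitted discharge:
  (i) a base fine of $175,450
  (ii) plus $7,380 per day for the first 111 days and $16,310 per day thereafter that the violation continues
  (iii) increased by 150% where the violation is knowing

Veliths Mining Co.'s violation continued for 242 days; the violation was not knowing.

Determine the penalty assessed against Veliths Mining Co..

$3,131,240

First 111 days: 111 × $7,380 = $819,180
Remaining days: (242 − 111) × $16,310 = $2,136,610
Per-day component: $819,180 + $2,136,610 = $2,955,790
Base plus per-day: $175,450 + $2,955,790 = $3,131,240
The violation was not knowing: no 150% increase.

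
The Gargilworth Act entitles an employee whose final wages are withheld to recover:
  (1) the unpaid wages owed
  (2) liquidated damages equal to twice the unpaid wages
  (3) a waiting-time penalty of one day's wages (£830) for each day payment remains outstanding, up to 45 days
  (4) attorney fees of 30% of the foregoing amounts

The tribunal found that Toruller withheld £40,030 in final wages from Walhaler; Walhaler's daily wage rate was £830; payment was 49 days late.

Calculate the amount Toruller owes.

Doubled: 2 × £40,030 = £80,060
Penalty days: min(49, 45) = 45
Waiting-time penalty: 45 × £830 = £37,350
Subtotal: £40,030 + £80,060 + £37,350 = £157,440
Attorney fees: 30% of £157,440 = £47,232
Total award: £157,440 + £47,232 = £204,672

£204,672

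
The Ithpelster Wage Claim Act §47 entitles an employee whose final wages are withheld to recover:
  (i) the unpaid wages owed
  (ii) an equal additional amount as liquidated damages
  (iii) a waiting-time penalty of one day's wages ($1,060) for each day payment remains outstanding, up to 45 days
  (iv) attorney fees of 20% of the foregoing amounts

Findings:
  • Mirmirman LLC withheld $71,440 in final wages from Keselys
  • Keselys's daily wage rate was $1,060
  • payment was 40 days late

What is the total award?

$222,336

Liquidated damages (equal amount): $71,440
Penalty days: min(40, 45) = 40
Waiting-time penalty: 40 × $1,060 = $42,400
Subtotal: $71,440 + $71,440 + $42,400 = $185,280
Attorney fees: 20% of $185,280 = $37,056
Total award: $185,280 + $37,056 = $222,336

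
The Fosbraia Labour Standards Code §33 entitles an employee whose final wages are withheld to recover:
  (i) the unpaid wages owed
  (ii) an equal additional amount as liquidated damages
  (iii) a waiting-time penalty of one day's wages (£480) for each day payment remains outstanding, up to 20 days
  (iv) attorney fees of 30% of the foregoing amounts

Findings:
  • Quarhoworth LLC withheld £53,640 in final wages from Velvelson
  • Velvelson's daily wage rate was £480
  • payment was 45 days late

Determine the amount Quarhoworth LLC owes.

Liquidated damages (equal amount): £53,640
Penalty days: min(45, 20) = 20
Waiting-time penalty: 20 × £480 = £9,600
Subtotal: £53,640 + £53,640 + £9,600 = £116,880
Attorney fees: 30% of £116,880 = £35,064
Total award: £116,880 + £35,064 = £151,944

Total award: £151,944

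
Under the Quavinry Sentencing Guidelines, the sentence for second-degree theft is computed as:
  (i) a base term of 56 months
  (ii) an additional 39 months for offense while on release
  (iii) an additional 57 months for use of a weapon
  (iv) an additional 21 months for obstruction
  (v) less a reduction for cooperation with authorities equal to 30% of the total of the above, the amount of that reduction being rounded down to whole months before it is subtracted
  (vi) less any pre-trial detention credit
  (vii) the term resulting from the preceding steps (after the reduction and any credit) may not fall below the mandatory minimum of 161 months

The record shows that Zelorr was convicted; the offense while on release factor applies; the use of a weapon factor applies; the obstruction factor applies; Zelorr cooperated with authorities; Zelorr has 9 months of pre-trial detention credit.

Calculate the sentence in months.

Offense while on release enhancement: +39 months
Use of a weapon enhancement: +57 months
Obstruction enhancement: +21 months
Adjusted term: 56 months + 39 months + 57 months + 21 months = 173 months
Cooperation with authorities reduction: 30% of 173 months = 51 months (rounded down)
After reduction: 173 − 51 = 122 months
Less pre-trial detention credit: 122 months − 9 months = 113 months
Minimum 161 months: 113 months is below the minimum → 161 months

161 months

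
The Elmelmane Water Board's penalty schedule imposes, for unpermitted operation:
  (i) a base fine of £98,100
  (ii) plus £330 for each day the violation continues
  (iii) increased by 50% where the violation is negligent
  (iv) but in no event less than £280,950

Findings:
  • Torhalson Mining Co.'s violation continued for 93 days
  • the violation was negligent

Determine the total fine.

Per-day component: 93 × £330 = £30,690
Base plus per-day: £98,100 + £30,690 = £128,790
Enhancement: 50% of £128,790 = £64,395
Enhanced fine: £128,790 + £64,395 = £193,185
Minimum £280,950: £193,185 is below the minimum → £280,950

£280,950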